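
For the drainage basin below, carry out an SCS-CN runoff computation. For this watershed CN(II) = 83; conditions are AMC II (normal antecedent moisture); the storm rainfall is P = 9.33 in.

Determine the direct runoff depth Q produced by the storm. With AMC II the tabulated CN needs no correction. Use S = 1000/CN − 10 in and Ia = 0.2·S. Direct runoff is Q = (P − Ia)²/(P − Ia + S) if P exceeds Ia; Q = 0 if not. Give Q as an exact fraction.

AMC II — tabulated CN = 83 applies directly.
S = 1000/83 − 10 = 170/83 in ≈ 2.048 in
Ia = 0.2S: 0.2·2.048 = 0.410 in (exactly 34/83)
Since P=9.330 > Ia=0.410: effective rainfall P−Ia = 74039/8300 in
Runoff Q = (P−Ia)²/(P−Ia+S) = (8.920)²/(8.920+2.048) = 5481773521/755623700 ≈ 7.255 in

Q = 5481773521/755623700 in ≈ 7.255 in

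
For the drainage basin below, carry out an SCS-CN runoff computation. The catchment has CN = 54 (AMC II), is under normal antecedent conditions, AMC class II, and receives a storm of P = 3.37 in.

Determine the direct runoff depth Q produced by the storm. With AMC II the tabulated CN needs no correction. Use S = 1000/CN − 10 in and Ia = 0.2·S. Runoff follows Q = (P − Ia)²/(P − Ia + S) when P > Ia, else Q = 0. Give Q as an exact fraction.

Q = 20241001/74247300 in ≈ 0.273 in

AMC II — tabulated CN = 54 applies directly.
Max retention: S = 1000/54 − 10 = 230/27 in (≈ 8.519 in)
Ia = 0.2·(230/27) = 46/27 in ≈ 1.704 in
Since P=3.370 > Ia=1.704: effective rainfall P−Ia = 4499/2700 in
Runoff Q = (P−Ia)²/(P−Ia+S) = (1.666)²/(1.666+8.519) = 20241001/74247300 ≈ 0.273 in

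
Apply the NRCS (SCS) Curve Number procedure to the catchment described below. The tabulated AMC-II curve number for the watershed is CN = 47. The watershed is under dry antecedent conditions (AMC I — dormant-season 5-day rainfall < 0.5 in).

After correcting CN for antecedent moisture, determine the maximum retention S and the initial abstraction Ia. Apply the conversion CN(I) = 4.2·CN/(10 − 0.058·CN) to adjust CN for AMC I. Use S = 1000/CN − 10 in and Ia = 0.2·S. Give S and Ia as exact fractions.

Dry (AMC I): CN(I) = 4.2·47/(10 − 0.058·47) = (987/5)/(3637/500) = 98700/3637 ≈ 27.138
S = 1000/(98700/3637) − 10 = 26500/987 in ≈ 26.849 in
Initial abstraction Ia = S/5 = (26500/987)/5 = 5300/987 ≈ 5.370 in

S = 26500/987 in ≈ 26.849 in; Ia = 5300/987 in ≈ 5.370 in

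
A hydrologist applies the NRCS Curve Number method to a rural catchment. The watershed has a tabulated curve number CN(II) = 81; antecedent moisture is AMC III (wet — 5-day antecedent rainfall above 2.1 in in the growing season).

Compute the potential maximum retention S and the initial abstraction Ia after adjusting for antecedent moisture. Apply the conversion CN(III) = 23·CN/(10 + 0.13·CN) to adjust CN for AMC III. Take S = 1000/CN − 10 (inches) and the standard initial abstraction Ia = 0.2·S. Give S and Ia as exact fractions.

S = 1900/1863 in ≈ 1.020 in; Ia = 380/1863 in ≈ 0.204 in

CN(III) from CN(II)=81: (23·81)/(10 + 0.13·81) = 186300/2053 ≈ 90.745
Retention S: 1000/CN − 10 with CN=90.745 → S = 1900/1863 ≈ 1.020 in
Initial abstraction Ia = S/5 = (1900/1863)/5 = 380/1863 ≈ 0.204 in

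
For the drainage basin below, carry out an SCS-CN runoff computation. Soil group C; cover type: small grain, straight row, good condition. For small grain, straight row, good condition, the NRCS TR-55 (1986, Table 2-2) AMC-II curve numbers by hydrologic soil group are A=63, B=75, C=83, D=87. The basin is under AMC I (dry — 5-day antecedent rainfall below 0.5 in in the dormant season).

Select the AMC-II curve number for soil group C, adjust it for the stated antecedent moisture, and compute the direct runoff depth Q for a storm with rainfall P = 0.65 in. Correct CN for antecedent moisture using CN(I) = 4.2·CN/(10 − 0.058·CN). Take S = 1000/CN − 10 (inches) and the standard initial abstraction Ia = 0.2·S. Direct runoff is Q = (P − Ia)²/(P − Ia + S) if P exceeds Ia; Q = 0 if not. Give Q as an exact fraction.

NRCS table: small grain, straight row, good condition, soil group C → CN(II) = 83
Dry (AMC I): CN(I) = 4.2·83/(10 − 0.058·83) = (1743/5)/(2593/500) = 174300/2593 ≈ 67.219
S = 1000/(174300/2593) − 10 = 8500/1743 in ≈ 4.877 in
Ia = 0.2·(8500/1743) = 1700/1743 in ≈ 0.975 in
P = 0.650 ≤ Ia = 0.975 in: entire storm abstracted, Q = 0.

Q = 0 in ≈ 0.000 in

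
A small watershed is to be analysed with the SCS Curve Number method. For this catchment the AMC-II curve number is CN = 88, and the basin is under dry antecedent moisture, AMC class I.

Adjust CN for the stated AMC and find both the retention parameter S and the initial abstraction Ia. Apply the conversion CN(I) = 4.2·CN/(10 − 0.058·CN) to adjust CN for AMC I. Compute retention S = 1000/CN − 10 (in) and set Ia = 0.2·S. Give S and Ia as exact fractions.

S = 250/77 in ≈ 3.247 in; Ia = 50/77 in ≈ 0.649 in

Adjust CN=88 to AMC I: 4.2·88/(10 − 0.058·88) → (1848/5) ÷ (612/125) = 3850/51 ≈ 75.490
S = 1000/(3850/51) − 10 = 250/77 in ≈ 3.247 in
Initial abstraction Ia = S/5 = (250/77)/5 = 50/77 ≈ 0.649 in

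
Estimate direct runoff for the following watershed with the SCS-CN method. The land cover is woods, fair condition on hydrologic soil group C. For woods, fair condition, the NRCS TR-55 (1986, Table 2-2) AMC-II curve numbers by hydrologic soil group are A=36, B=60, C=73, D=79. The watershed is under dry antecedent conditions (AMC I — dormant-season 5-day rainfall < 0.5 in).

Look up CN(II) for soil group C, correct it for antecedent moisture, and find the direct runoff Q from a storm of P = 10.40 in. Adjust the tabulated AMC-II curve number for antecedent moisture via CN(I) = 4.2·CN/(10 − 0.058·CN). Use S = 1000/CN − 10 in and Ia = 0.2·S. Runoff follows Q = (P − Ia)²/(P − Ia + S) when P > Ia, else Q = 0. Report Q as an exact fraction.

Q = 121793296/28470365 in ≈ 4.278 in

NRCS table: woods, fair condition, soil group C → CN(II) = 73
CN(I) from CN(II)=73: (4.2·73)/(10 − 0.058·73) = 51100/961 ≈ 53.174
Max retention: S = 1000/(51100/961) − 10 = 4500/511 in (≈ 8.806 in)
Initial abstraction Ia = S/5 = (4500/511)/5 = 900/511 ≈ 1.761 in
Since P=10.400 > Ia=1.761: effective rainfall P−Ia = 22072/2555 in
Q: (22072/2555)² ÷ (44572/2555) = 121793296/28470365 in (≈ 4.278 in)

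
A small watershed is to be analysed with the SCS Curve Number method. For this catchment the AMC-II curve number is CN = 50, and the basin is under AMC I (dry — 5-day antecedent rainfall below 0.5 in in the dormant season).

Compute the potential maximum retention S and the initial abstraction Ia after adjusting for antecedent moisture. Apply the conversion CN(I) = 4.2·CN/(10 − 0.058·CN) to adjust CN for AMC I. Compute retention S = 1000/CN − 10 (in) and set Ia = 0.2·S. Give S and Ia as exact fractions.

CN(I) from CN(II)=50: (4.2·50)/(10 − 0.058·50) = 2100/71 ≈ 29.577
Max retention: S = 1000/(2100/71) − 10 = 500/21 in (≈ 23.810 in)
Initial abstraction Ia = S/5 = (500/21)/5 = 100/21 ≈ 4.762 in

S = 500/21 in ≈ 23.810 in; Ia = 100/21 in ≈ 4.762 in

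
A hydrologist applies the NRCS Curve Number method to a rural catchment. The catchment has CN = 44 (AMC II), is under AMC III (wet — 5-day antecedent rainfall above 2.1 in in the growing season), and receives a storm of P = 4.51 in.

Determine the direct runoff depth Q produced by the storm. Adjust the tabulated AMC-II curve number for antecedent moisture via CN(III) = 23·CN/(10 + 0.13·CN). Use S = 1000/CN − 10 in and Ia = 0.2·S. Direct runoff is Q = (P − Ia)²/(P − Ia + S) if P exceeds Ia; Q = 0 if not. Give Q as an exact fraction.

Adjust CN=44 to AMC III: 23·44/(10 + 0.13·44) → 1012 ÷ (393/25) = 25300/393 ≈ 64.377
S = 1000/(25300/393) − 10 = 1400/253 in ≈ 5.534 in
Ia = 0.2S: 0.2·5.534 = 1.107 in (exactly 280/253)
Since P=4.510 > Ia=1.107: effective rainfall P−Ia = 86103/25300 in
Runoff Q = (P−Ia)²/(P−Ia+S) = (3.403)²/(3.403+5.534) = 7413726609/5720405900 ≈ 1.296 in

Q = 7413726609/5720405900 in ≈ 1.296 in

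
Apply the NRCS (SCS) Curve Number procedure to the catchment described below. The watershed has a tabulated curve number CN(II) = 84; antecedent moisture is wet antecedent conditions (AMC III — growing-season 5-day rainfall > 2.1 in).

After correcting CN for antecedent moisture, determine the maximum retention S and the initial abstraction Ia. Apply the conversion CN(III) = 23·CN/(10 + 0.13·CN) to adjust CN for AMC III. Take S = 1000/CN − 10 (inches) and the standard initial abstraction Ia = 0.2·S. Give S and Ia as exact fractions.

S = 400/483 in ≈ 0.828 in; Ia = 80/483 in ≈ 0.166 in

Wet (AMC III): CN(III) = 23·84/(10 + 0.13·84) = 1932/(523/25) = 48300/523 ≈ 92.352
Retention S: 1000/CN − 10 with CN=92.352 → S = 400/483 ≈ 0.828 in
Initial abstraction Ia = S/5 = (400/483)/5 = 80/483 ≈ 0.166 in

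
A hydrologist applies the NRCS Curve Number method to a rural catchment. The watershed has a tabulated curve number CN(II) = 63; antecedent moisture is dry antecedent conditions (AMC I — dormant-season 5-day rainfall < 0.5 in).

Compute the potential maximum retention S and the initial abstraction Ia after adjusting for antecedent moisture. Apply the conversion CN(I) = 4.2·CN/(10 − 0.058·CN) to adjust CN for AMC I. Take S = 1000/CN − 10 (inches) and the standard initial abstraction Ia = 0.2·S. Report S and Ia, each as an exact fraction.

CN(I) from CN(II)=63: (4.2·63)/(10 − 0.058·63) = 132300/3173 ≈ 41.696
Retention S: 1000/CN − 10 with CN=41.696 → S = 18500/1323 ≈ 13.983 in
Ia = 0.2·(18500/1323) = 3700/1323 in ≈ 2.797 in

S = 18500/1323 in ≈ 13.983 in; Ia = 3700/1323 in ≈ 2.797 in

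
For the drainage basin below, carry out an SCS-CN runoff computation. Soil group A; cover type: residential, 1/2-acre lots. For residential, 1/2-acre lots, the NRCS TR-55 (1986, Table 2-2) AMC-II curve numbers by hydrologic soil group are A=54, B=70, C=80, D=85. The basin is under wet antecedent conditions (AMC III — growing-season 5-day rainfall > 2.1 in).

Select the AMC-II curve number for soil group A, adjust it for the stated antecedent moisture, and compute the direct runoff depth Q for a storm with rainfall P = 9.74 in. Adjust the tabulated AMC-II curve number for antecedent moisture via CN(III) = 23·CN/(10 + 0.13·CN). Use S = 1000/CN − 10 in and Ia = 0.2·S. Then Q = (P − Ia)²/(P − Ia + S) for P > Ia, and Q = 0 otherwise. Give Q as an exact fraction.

NRCS table: residential, 1/2-acre lots, soil group A → CN(II) = 54
Adjust CN=54 to AMC III: 23·54/(10 + 0.13·54) → 1242 ÷ (851/50) = 2700/37 ≈ 72.973
Retention S: 1000/CN − 10 with CN=72.973 → S = 100/27 ≈ 3.704 in
Ia = 0.2·(100/27) = 20/27 in ≈ 0.741 in
P − Ia = 9.740 − 0.741 = 12149/1350 ≈ 8.999 in (> 0, runoff occurs)
Q: (12149/1350)² ÷ (17149/1350) = 147598201/23151150 in (≈ 6.375 in)

Q = 147598201/23151150 in ≈ 6.375 in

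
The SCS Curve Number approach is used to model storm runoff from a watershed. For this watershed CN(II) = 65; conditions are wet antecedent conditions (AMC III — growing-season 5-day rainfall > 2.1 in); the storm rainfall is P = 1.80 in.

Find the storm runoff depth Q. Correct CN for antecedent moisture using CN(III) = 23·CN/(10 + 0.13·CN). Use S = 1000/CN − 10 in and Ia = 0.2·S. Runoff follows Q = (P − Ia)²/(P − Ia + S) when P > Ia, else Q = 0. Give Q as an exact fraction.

Q = 3964081/8209045 in ≈ 0.483 in

Adjust CN=65 to AMC III: 23·65/(10 + 0.13·65) → 1495 ÷ (369/20) = 29900/369 ≈ 81.030
Retention S: 1000/CN − 10 with CN=81.030 → S = 700/299 ≈ 2.341 in
Ia = 0.2·(700/299) = 140/299 in ≈ 0.468 in
Since P=1.800 > Ia=0.468: effective rainfall P−Ia = 1991/1495 in
Q: (1991/1495)² ÷ (5491/1495) = 3964081/8209045 in (≈ 0.483 in)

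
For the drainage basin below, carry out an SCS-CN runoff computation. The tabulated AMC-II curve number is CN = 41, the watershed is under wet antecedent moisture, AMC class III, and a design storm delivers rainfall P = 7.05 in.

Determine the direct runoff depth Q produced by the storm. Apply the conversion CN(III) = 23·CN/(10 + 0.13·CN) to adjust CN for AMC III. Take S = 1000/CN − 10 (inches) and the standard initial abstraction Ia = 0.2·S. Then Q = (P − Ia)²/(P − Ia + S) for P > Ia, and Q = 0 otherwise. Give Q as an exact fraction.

Q = 11960265769/4288066180 in ≈ 2.789 in

Wet (AMC III): CN(III) = 23·41/(10 + 0.13·41) = 943/(1533/100) = 94300/1533 ≈ 61.513
S = 1000/(94300/1533) − 10 = 5900/943 in ≈ 6.257 in
Initial abstraction Ia = S/5 = (5900/943)/5 = 1180/943 ≈ 1.251 in
Since P=7.050 > Ia=1.251: effective rainfall P−Ia = 109363/18860 in
Q = (109363/18860)²/((109363/18860) + 5900/943) = (11960265769/355699600)/(227363/18860) = 11960265769/4288066180 in ≈ 2.789 in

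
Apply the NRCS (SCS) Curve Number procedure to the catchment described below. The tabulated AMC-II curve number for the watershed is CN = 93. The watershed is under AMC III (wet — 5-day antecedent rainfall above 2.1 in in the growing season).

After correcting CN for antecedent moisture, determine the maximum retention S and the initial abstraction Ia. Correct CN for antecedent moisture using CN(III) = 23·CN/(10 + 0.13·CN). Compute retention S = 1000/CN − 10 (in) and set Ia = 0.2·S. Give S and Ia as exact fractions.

S = 700/2139 in ≈ 0.327 in; Ia = 140/2139 in ≈ 0.065 in

CN(III) from CN(II)=93: (23·93)/(10 + 0.13·93) = 213900/2209 ≈ 96.831
S = 1000/(213900/2209) − 10 = 700/2139 in ≈ 0.327 in
Initial abstraction Ia = S/5 = (700/2139)/5 = 140/2139 ≈ 0.065 in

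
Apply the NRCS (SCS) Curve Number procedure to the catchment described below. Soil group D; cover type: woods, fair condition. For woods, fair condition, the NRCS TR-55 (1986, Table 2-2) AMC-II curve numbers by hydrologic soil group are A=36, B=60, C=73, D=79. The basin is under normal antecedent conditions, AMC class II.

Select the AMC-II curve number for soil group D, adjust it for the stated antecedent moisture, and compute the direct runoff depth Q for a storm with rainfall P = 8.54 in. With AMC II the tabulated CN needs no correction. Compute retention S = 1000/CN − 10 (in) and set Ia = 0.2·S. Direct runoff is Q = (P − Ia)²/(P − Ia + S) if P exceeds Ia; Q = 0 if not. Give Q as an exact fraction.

NRCS table: woods, fair condition, soil group D → CN(II) = 79
AMC II — tabulated CN = 79 applies directly.
Max retention: S = 1000/79 − 10 = 210/79 in (≈ 2.658 in)
Ia = 0.2S: 0.2·2.658 = 0.532 in (exactly 42/79)
P − Ia = 8.540 − 0.532 = 31633/3950 ≈ 8.008 in (> 0, runoff occurs)
Q: (31633/3950)² ÷ (42133/3950) = 142949527/23775050 in (≈ 6.013 in)

Q = 142949527/23775050 in ≈ 6.013 in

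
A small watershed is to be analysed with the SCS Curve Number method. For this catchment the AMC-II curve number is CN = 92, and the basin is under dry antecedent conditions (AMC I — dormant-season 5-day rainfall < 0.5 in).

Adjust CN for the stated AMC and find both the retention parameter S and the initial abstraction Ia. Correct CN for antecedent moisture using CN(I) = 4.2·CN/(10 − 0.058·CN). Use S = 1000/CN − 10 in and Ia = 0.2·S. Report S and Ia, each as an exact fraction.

S = 1000/483 in ≈ 2.070 in; Ia = 200/483 in ≈ 0.414 in

CN(I) from CN(II)=92: (4.2·92)/(10 − 0.058·92) = 48300/583 ≈ 82.847
Max retention: S = 1000/(48300/583) − 10 = 1000/483 in (≈ 2.070 in)
Ia = 0.2·(1000/483) = 200/483 in ≈ 0.414 in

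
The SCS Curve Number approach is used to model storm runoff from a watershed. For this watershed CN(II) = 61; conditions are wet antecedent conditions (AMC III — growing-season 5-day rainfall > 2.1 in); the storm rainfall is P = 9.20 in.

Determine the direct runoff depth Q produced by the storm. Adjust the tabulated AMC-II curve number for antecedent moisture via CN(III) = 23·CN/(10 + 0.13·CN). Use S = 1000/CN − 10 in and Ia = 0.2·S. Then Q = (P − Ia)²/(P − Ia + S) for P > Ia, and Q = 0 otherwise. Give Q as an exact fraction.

Q = 1838483522/281084035 in ≈ 6.541 in

Wet (AMC III): CN(III) = 23·61/(10 + 0.13·61) = 1403/(1793/100) = 140300/1793 ≈ 78.249
Retention S: 1000/CN − 10 with CN=78.249 → S = 3900/1403 ≈ 2.780 in
Ia = 0.2S: 0.2·2.780 = 0.556 in (exactly 780/1403)
Excess rainfall: 9.200 − 0.556 = 8.644 in; P > Ia so Q > 0
Q: (60638/7015)² ÷ (80138/7015) = 1838483522/281084035 in (≈ 6.541 in)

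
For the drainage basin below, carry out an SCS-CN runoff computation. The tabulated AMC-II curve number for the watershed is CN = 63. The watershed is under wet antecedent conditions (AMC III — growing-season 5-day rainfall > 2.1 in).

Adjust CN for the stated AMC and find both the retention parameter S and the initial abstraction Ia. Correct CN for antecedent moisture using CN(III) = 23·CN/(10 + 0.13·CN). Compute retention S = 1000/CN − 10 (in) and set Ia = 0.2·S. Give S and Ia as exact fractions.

Wet (AMC III): CN(III) = 23·63/(10 + 0.13·63) = 1449/(1819/100) = 144900/1819 ≈ 79.659
Retention S: 1000/CN − 10 with CN=79.659 → S = 3700/1449 ≈ 2.553 in
Ia = 0.2S: 0.2·2.553 = 0.511 in (exactly 740/1449)

S = 3700/1449 in ≈ 2.553 in; Ia = 740/1449 in ≈ 0.511 in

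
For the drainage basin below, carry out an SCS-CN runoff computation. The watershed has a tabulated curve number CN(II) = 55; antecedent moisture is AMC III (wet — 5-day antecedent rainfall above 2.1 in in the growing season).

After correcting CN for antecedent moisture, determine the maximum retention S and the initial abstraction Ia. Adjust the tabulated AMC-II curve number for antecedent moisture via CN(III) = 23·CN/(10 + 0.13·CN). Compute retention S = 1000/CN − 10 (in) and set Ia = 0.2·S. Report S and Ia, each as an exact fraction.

S = 900/253 in ≈ 3.557 in; Ia = 180/253 in ≈ 0.711 in

Wet (AMC III): CN(III) = 23·55/(10 + 0.13·55) = 1265/(343/20) = 25300/343 ≈ 73.761
Max retention: S = 1000/(25300/343) − 10 = 900/253 in (≈ 3.557 in)
Initial abstraction Ia = S/5 = (900/253)/5 = 180/253 ≈ 0.711 in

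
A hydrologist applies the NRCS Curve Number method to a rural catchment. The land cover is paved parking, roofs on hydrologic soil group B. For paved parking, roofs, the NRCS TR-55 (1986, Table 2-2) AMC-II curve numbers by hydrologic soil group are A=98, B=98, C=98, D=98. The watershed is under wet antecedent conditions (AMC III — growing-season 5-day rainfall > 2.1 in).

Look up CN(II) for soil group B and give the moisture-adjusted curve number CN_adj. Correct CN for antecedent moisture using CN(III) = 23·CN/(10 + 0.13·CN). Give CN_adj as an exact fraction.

CN_adj = 112700/1137 ≈ 99.120

NRCS table: paved parking, roofs, soil group B → CN(II) = 98
Adjust CN=98 to AMC III: 23·98/(10 + 0.13·98) → 2254 ÷ (1137/50) = 112700/1137 ≈ 99.120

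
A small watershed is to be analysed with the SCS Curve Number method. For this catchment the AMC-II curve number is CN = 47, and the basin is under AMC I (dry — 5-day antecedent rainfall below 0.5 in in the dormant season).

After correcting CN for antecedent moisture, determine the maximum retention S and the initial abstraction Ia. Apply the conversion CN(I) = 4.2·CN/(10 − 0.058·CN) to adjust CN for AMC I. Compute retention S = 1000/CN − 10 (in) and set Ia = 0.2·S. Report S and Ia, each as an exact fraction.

CN(I) from CN(II)=47: (4.2·47)/(10 − 0.058·47) = 98700/3637 ≈ 27.138
Retention S: 1000/CN − 10 with CN=27.138 → S = 26500/987 ≈ 26.849 in
Initial abstraction Ia = S/5 = (26500/987)/5 = 5300/987 ≈ 5.370 in

S = 26500/987 in ≈ 26.849 in; Ia = 5300/987 in ≈ 5.370 in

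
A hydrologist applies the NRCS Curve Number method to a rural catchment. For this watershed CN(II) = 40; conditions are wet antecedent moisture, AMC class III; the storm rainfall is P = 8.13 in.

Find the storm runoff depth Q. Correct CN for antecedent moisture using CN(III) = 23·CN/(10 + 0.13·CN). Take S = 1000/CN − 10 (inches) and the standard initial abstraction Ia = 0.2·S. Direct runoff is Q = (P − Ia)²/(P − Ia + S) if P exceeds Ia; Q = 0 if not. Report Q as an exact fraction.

Adjust CN=40 to AMC III: 23·40/(10 + 0.13·40) → 920 ÷ (76/5) = 1150/19 ≈ 60.526
Max retention: S = 1000/(1150/19) − 10 = 150/23 in (≈ 6.522 in)
Ia = 0.2·(150/23) = 30/23 in ≈ 1.304 in
P − Ia = 8.130 − 1.304 = 15699/2300 ≈ 6.826 in (> 0, runoff occurs)
Runoff Q = (P−Ia)²/(P−Ia+S) = (6.826)²/(6.826+6.522) = 27384289/7845300 ≈ 3.491 in

Q = 27384289/7845300 in ≈ 3.491 in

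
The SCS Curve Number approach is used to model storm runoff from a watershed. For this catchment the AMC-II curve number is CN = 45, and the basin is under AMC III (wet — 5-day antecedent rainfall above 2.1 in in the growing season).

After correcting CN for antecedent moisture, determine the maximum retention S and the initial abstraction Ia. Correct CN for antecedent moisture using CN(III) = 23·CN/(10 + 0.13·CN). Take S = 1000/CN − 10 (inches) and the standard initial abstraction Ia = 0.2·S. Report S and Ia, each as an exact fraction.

Wet (AMC III): CN(III) = 23·45/(10 + 0.13·45) = 1035/(317/20) = 20700/317 ≈ 65.300
Max retention: S = 1000/(20700/317) − 10 = 1100/207 in (≈ 5.314 in)
Initial abstraction Ia = S/5 = (1100/207)/5 = 220/207 ≈ 1.063 in

S = 1100/207 in ≈ 5.314 in; Ia = 220/207 in ≈ 1.063 in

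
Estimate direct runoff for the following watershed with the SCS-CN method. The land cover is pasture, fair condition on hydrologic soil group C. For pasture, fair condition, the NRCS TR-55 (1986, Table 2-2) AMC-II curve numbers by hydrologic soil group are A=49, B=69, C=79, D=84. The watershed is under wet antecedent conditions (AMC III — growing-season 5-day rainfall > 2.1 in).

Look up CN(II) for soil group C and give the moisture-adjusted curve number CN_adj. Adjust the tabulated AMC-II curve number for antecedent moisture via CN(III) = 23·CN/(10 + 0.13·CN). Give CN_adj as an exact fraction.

NRCS table: pasture, fair condition, soil group C → CN(II) = 79
Adjust CN=79 to AMC III: 23·79/(10 + 0.13·79) → 1817 ÷ (2027/100) = 181700/2027 ≈ 89.640

CN_adj = 181700/2027 ≈ 89.640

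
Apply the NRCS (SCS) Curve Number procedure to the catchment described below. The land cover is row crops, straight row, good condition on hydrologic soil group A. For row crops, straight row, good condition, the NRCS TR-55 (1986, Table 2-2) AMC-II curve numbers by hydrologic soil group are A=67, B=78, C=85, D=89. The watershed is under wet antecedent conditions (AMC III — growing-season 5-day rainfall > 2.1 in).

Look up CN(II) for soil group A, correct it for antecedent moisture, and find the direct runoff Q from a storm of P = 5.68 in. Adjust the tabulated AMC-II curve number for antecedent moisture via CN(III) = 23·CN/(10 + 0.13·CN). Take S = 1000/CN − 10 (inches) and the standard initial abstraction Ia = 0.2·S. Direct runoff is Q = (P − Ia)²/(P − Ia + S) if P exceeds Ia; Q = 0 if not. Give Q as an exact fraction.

NRCS table: row crops, straight row, good condition, soil group A → CN(II) = 67
CN(III) from CN(II)=67: (23·67)/(10 + 0.13·67) = 154100/1871 ≈ 82.362
S = 1000/(154100/1871) − 10 = 3300/1541 in ≈ 2.141 in
Ia = 0.2·(3300/1541) = 660/1541 in ≈ 0.428 in
Excess rainfall: 5.680 − 0.428 = 5.252 in; P > Ia so Q > 0
Runoff Q = (P−Ia)²/(P−Ia+S) = (5.252)²/(5.252+2.141) = 20467095842/5486383775 ≈ 3.731 in

Q = 20467095842/5486383775 in ≈ 3.731 in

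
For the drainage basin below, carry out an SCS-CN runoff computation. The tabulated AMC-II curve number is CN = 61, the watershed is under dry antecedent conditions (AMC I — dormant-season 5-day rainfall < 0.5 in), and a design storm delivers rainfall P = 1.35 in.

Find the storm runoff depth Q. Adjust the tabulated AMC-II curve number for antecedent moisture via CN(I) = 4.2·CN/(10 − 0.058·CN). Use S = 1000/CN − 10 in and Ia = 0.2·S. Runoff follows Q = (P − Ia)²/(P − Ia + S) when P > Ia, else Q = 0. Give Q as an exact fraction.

Q = 0 in ≈ 0.000 in

Dry (AMC I): CN(I) = 4.2·61/(10 − 0.058·61) = (1281/5)/(3231/500) = 42700/1077 ≈ 39.647
S = 1000/(42700/1077) − 10 = 6500/427 in ≈ 15.222 in
Initial abstraction Ia = S/5 = (6500/427)/5 = 1300/427 ≈ 3.044 in
P = 1.350 ≤ Ia = 3.044 in: entire storm abstracted, Q = 0.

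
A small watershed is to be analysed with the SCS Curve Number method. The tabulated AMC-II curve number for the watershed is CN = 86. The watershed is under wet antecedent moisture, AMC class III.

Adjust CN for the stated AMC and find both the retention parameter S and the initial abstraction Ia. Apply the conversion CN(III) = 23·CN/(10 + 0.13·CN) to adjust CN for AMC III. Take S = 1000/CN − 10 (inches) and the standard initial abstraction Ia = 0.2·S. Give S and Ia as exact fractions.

S = 700/989 in ≈ 0.708 in; Ia = 140/989 in ≈ 0.142 in

Wet (AMC III): CN(III) = 23·86/(10 + 0.13·86) = 1978/(1059/50) = 98900/1059 ≈ 93.390
Retention S: 1000/CN − 10 with CN=93.390 → S = 700/989 ≈ 0.708 in
Ia = 0.2S: 0.2·0.708 = 0.142 in (exactly 140/989)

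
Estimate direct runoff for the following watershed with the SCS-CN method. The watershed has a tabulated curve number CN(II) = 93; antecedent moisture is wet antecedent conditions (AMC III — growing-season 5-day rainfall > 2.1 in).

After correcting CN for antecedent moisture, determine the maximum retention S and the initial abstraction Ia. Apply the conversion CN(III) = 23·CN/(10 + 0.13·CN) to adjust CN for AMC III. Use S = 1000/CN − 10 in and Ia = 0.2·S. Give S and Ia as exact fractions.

S = 700/2139 in ≈ 0.327 in; Ia = 140/2139 in ≈ 0.065 in

Wet (AMC III): CN(III) = 23·93/(10 + 0.13·93) = 2139/(2209/100) = 213900/2209 ≈ 96.831
Max retention: S = 1000/(213900/2209) − 10 = 700/2139 in (≈ 0.327 in)
Ia = 0.2S: 0.2·0.327 = 0.065 in (exactly 140/2139)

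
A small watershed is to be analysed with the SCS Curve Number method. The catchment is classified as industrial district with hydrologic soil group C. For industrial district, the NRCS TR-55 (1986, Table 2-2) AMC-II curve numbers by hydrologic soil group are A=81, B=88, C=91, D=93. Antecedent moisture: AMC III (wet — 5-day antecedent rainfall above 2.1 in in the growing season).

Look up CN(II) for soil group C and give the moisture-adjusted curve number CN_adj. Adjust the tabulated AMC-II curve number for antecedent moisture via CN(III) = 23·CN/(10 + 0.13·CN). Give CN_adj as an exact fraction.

NRCS table: industrial district, soil group C → CN(II) = 91
Adjust CN=91 to AMC III: 23·91/(10 + 0.13·91) → 2093 ÷ (2183/100) = 209300/2183 ≈ 95.877

CN_adj = 209300/2183 ≈ 95.877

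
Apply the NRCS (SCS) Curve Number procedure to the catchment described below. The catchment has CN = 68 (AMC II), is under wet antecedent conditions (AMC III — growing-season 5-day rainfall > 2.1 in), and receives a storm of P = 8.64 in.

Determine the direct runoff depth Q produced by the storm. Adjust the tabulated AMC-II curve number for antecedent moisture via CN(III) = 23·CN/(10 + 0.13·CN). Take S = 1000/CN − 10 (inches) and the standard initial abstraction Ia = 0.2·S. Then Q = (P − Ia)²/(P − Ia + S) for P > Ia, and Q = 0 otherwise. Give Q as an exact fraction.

CN(III) from CN(II)=68: (23·68)/(10 + 0.13·68) = 39100/471 ≈ 83.015
Max retention: S = 1000/(39100/471) − 10 = 800/391 in (≈ 2.046 in)
Ia = 0.2·(800/391) = 160/391 in ≈ 0.409 in
P − Ia = 8.640 − 0.409 = 80456/9775 ≈ 8.231 in (> 0, runoff occurs)
Q = (80456/9775)²/((80456/9775) + 800/391) = (6473167936/95550625)/(100456/9775) = 809145992/122744675 in ≈ 6.592 in

Q = 809145992/122744675 in ≈ 6.592 in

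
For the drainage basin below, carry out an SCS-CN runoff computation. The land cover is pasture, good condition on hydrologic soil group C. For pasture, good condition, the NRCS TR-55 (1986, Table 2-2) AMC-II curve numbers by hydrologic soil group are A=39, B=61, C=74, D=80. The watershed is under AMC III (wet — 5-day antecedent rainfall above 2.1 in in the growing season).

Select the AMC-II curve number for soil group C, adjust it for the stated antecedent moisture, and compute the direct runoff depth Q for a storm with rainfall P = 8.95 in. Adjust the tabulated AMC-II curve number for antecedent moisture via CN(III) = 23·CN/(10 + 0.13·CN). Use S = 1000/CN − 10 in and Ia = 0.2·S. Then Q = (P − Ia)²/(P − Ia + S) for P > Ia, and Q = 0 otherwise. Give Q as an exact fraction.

NRCS table: pasture, good condition, soil group C → CN(II) = 74
Wet (AMC III): CN(III) = 23·74/(10 + 0.13·74) = 1702/(981/50) = 85100/981 ≈ 86.748
S = 1000/(85100/981) − 10 = 1300/851 in ≈ 1.528 in
Ia = 0.2·(1300/851) = 260/851 in ≈ 0.306 in
Excess rainfall: 8.950 − 0.306 = 8.644 in; P > Ia so Q > 0
Runoff Q = (P−Ia)²/(P−Ia+S) = (8.644)²/(8.644+1.528) = 21646942641/2946655580 ≈ 7.346 in

Q = 21646942641/2946655580 in ≈ 7.346 in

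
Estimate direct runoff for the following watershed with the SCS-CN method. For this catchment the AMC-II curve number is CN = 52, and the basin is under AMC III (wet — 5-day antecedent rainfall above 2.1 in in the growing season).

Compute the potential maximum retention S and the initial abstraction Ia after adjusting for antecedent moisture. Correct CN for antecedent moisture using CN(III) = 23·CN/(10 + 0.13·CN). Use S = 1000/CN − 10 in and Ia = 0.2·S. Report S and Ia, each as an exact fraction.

S = 1200/299 in ≈ 4.013 in; Ia = 240/299 in ≈ 0.803 in

CN(III) from CN(II)=52: (23·52)/(10 + 0.13·52) = 29900/419 ≈ 71.360
S = 1000/(29900/419) − 10 = 1200/299 in ≈ 4.013 in
Ia = 0.2S: 0.2·4.013 = 0.803 in (exactly 240/299)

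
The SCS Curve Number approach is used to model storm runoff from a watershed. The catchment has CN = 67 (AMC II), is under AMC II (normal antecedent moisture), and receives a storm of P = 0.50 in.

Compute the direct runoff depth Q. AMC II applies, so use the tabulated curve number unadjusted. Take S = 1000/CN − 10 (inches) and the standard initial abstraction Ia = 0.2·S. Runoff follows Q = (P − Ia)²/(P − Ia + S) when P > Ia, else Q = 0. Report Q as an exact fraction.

AMC II — tabulated CN = 67 applies directly.
Retention S: 1000/CN − 10 with CN=67.000 → S = 330/67 ≈ 4.925 in
Ia = 0.2·(330/67) = 66/67 in ≈ 0.985 in
P = 0.500 ≤ Ia = 0.985 in: entire storm abstracted, Q = 0.

Q = 0 in ≈ 0.000 in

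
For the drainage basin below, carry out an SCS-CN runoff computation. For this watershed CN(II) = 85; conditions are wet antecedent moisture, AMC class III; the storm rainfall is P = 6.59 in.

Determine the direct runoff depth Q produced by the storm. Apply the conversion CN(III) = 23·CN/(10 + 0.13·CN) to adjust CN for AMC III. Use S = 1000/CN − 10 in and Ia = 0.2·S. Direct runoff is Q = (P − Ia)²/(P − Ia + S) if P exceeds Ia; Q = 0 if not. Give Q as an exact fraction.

Q = 63337285561/11013257900 in ≈ 5.751 in

Wet (AMC III): CN(III) = 23·85/(10 + 0.13·85) = 1955/(421/20) = 39100/421 ≈ 92.874
Max retention: S = 1000/(39100/421) − 10 = 300/391 in (≈ 0.767 in)
Ia = 0.2·(300/391) = 60/391 in ≈ 0.153 in
P − Ia = 6.590 − 0.153 = 251669/39100 ≈ 6.437 in (> 0, runoff occurs)
Q = (251669/39100)²/((251669/39100) + 300/391) = (63337285561/1528810000)/(281669/39100) = 63337285561/11013257900 in ≈ 5.751 in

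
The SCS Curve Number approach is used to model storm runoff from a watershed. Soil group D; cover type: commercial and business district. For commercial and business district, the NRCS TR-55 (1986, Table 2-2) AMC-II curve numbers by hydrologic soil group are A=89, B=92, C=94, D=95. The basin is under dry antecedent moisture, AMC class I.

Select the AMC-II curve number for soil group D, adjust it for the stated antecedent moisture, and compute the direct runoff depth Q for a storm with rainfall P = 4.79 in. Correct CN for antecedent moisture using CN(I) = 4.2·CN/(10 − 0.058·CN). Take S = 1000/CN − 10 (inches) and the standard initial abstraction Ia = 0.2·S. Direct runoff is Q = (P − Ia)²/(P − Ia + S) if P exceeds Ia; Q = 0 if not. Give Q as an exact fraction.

Q = 32804816641/9221727900 in ≈ 3.557 in

NRCS table: commercial and business district, soil group D → CN(II) = 95
Dry (AMC I): CN(I) = 4.2·95/(10 − 0.058·95) = 399/(449/100) = 39900/449 ≈ 88.864
Retention S: 1000/CN − 10 with CN=88.864 → S = 500/399 ≈ 1.253 in
Ia = 0.2S: 0.2·1.253 = 0.251 in (exactly 100/399)
P − Ia = 4.790 − 0.251 = 181121/39900 ≈ 4.539 in (> 0, runoff occurs)
Runoff Q = (P−Ia)²/(P−Ia+S) = (4.539)²/(4.539+1.253) = 32804816641/9221727900 ≈ 3.557 in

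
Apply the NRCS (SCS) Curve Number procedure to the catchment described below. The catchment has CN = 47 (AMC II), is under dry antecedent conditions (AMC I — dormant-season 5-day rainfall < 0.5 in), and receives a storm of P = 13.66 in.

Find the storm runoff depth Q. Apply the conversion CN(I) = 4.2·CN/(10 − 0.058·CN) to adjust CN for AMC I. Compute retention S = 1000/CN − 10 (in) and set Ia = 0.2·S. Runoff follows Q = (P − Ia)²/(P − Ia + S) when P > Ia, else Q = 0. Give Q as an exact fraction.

Q = 167379992641/85578871350 in ≈ 1.956 in

Adjust CN=47 to AMC I: 4.2·47/(10 − 0.058·47) → (987/5) ÷ (3637/500) = 98700/3637 ≈ 27.138
Max retention: S = 1000/(98700/3637) − 10 = 26500/987 in (≈ 26.849 in)
Ia = 0.2S: 0.2·26.849 = 5.370 in (exactly 5300/987)
Since P=13.660 > Ia=5.370: effective rainfall P−Ia = 409121/49350 in
Q = (409121/49350)²/((409121/49350) + 26500/987) = (167379992641/2435422500)/(1734121/49350) = 167379992641/85578871350 in ≈ 1.956 in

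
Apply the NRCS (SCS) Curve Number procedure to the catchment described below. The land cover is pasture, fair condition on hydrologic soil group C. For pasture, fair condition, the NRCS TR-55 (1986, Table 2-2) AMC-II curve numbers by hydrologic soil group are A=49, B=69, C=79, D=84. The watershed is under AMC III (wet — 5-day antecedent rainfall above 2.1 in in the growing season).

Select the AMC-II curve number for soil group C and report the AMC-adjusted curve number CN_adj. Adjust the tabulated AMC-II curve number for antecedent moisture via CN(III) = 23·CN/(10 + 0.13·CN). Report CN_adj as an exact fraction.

NRCS table: pasture, fair condition, soil group C → CN(II) = 79
Wet (AMC III): CN(III) = 23·79/(10 + 0.13·79) = 1817/(2027/100) = 181700/2027 ≈ 89.640

CN_adj = 181700/2027 ≈ 89.640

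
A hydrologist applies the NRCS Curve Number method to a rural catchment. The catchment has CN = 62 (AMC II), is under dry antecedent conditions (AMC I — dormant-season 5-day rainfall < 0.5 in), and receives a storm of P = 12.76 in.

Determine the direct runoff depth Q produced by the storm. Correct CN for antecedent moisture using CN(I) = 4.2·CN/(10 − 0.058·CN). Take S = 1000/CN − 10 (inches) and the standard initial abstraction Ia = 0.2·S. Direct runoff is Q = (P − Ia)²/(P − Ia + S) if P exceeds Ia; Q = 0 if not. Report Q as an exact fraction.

CN(I) from CN(II)=62: (4.2·62)/(10 − 0.058·62) = 65100/1601 ≈ 40.662
Max retention: S = 1000/(65100/1601) − 10 = 9500/651 in (≈ 14.593 in)
Ia = 0.2·(9500/651) = 1900/651 in ≈ 2.919 in
Since P=12.760 > Ia=2.919: effective rainfall P−Ia = 160169/16275 in
Q: (160169/16275)² ÷ (397669/16275) = 25654108561/6472062975 in (≈ 3.964 in)

Q = 25654108561/6472062975 in ≈ 3.964 in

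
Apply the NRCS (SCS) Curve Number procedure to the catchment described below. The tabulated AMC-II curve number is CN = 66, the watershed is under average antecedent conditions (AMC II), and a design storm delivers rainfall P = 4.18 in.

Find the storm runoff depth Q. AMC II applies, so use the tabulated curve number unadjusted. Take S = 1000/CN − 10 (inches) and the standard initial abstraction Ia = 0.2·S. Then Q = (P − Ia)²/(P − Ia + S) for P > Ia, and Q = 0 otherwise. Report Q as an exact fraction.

Average conditions: CN = 66 (no AMC adjustment).
Retention S: 1000/CN − 10 with CN=66.000 → S = 170/33 ≈ 5.152 in
Ia = 0.2S: 0.2·5.152 = 1.030 in (exactly 34/33)
Since P=4.180 > Ia=1.030: effective rainfall P−Ia = 5197/1650 in
Q: (5197/1650)² ÷ (13697/1650) = 27008809/22600050 in (≈ 1.195 in)

Q = 27008809/22600050 in ≈ 1.195 in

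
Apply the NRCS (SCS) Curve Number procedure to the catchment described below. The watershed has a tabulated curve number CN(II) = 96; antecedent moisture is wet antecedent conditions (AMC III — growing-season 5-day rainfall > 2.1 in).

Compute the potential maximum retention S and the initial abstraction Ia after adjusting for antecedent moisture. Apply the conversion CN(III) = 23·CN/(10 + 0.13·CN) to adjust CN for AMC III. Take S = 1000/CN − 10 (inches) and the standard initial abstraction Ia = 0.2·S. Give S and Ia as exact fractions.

Adjust CN=96 to AMC III: 23·96/(10 + 0.13·96) → 2208 ÷ (562/25) = 27600/281 ≈ 98.221
Max retention: S = 1000/(27600/281) − 10 = 25/138 in (≈ 0.181 in)
Ia = 0.2·(25/138) = 5/138 in ≈ 0.036 in

S = 25/138 in ≈ 0.181 in; Ia = 5/138 in ≈ 0.036 in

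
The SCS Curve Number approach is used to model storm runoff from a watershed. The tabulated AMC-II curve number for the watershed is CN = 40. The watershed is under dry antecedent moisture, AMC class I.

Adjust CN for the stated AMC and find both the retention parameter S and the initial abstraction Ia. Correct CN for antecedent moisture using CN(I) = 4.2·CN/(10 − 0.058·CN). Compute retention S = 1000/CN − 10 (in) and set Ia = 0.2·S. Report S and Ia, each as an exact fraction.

Adjust CN=40 to AMC I: 4.2·40/(10 − 0.058·40) → 168 ÷ (192/25) = 175/8 ≈ 21.875
S = 1000/(175/8) − 10 = 250/7 in ≈ 35.714 in
Ia = 0.2S: 0.2·35.714 = 7.143 in (exactly 50/7)

S = 250/7 in ≈ 35.714 in; Ia = 50/7 in ≈ 7.143 in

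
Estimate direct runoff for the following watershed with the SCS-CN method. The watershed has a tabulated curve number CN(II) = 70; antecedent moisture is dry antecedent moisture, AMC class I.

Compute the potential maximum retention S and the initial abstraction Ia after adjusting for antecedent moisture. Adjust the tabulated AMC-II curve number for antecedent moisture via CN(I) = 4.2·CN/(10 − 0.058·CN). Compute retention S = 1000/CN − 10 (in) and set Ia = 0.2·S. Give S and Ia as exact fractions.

Dry (AMC I): CN(I) = 4.2·70/(10 − 0.058·70) = 294/(297/50) = 4900/99 ≈ 49.495
Retention S: 1000/CN − 10 with CN=49.495 → S = 500/49 ≈ 10.204 in
Ia = 0.2S: 0.2·10.204 = 2.041 in (exactly 100/49)

S = 500/49 in ≈ 10.204 in; Ia = 100/49 in ≈ 2.041 in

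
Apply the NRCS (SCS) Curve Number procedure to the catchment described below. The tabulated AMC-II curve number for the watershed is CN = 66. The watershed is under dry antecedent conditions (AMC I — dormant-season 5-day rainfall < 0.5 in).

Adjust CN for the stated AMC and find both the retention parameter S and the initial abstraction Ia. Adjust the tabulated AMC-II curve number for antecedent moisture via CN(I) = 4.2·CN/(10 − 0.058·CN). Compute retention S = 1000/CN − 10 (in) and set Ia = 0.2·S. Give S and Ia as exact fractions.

Dry (AMC I): CN(I) = 4.2·66/(10 − 0.058·66) = (1386/5)/(1543/250) = 69300/1543 ≈ 44.913
S = 1000/(69300/1543) − 10 = 8500/693 in ≈ 12.266 in
Ia = 0.2S: 0.2·12.266 = 2.453 in (exactly 1700/693)

S = 8500/693 in ≈ 12.266 in; Ia = 1700/693 in ≈ 2.453 in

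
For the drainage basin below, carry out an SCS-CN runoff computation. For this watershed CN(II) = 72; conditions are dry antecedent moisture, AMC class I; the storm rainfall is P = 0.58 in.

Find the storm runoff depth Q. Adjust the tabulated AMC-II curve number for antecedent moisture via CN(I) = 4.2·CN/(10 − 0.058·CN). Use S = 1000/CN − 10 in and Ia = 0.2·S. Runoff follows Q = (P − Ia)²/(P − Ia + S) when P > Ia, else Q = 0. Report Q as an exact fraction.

CN(I) from CN(II)=72: (4.2·72)/(10 − 0.058·72) = 675/13 ≈ 51.923
Max retention: S = 1000/(675/13) − 10 = 250/27 in (≈ 9.259 in)
Ia = 0.2S: 0.2·9.259 = 1.852 in (exactly 50/27)
P = 0.580 ≤ Ia = 1.852 in: entire storm abstracted, Q = 0.

Q = 0 in ≈ 0.000 in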